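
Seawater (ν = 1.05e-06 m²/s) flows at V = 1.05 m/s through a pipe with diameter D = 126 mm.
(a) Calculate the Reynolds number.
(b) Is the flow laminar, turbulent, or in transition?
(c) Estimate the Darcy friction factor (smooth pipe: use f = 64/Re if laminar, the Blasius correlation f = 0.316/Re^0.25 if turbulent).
(a) Re = V·D/ν = 1.05·0.126/1.05e-06 = 126000
(b) Flow regime: turbulent (Re > 4000)
(c) Friction factor: f = 0.316/Re^0.25 = 0.316/126000^0.25 = 0.01677 (Blasius is strictly valid for Re ≲ 1e5; used here as the smooth-pipe estimate the problem specifies)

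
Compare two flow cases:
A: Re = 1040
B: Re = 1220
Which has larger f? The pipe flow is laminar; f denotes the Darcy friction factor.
f(A) = 0.06154, f(B) = 0.05246. Answer: A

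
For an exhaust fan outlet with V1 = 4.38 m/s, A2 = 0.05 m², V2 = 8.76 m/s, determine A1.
Formula: V_2 = \frac{A_1 V_1}{A_2}
Substituting knowns: 8.76 = A1·4.38/0.05
Solving for A1: A1 = 8.76·0.05/4.38 = 0.1 m²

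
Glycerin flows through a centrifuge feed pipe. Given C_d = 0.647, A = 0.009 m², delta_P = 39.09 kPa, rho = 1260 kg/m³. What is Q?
Formula: Q = C_d A \sqrt{\frac{2 \Delta P}{\rho}}
Q = 0.647·0.009·√(2·(39.09·1000)/1260)·1000 = 45.87 L/s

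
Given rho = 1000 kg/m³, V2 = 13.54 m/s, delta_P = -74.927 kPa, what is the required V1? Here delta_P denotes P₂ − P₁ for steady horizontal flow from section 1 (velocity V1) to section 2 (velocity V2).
Formula: \Delta P = \frac{1}{2} \rho (V_1^2 - V_2^2)
Substituting knowns: -74.927 = 0.5·1000·(V1² − 13.54²)/1000
Solving for V1: V1 = √(13.54² + 2·(-74.927·1000)/1000) = 5.786 m/s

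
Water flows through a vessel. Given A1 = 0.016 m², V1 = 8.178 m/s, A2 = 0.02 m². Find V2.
Formula: V_2 = \frac{A_1 V_1}{A_2}
V2 = 0.016·8.178/0.02 = 6.542 m/s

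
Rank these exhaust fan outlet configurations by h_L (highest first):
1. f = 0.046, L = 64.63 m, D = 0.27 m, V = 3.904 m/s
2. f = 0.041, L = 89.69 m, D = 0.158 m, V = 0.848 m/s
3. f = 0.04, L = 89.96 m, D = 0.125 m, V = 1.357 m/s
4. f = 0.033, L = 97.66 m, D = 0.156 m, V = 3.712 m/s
Case 1: h_L = 8.554 m
Case 2: h_L = 0.853 m
Case 3: h_L = 2.702 m
Case 4: h_L = 14.51 m
Ranking (highest first): 4, 1, 3, 2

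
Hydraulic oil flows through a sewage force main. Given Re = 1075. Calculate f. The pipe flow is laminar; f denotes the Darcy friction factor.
Formula: f = \frac{64}{Re}
f = 64/1075 = 0.05953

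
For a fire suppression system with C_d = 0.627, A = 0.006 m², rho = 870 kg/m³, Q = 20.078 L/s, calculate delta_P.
Formula: Q = C_d A \sqrt{\frac{2 \Delta P}{\rho}}
Substituting knowns: 20.078 = 0.627·0.006·√(2·(delta_P·1000)/870)·1000
Solving for delta_P: delta_P = ((20.078/1000)/(0.627·0.006))²·870/2/1000 = 12.39 kPa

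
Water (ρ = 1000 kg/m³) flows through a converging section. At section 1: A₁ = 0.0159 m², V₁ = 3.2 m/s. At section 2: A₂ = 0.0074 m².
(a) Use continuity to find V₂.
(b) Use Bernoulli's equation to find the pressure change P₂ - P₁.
(a) Continuity: A₁V₁=A₂V₂ -> V₂=A₁V₁/A₂=0.0159*3.2/0.0074=6.88 m/s
(b) Bernoulli: P₂-P₁=0.5*rho*(V₁^2-V₂^2)/1000=0.5*1000*(3.2^2-6.88^2)/1000=-18.55 kPa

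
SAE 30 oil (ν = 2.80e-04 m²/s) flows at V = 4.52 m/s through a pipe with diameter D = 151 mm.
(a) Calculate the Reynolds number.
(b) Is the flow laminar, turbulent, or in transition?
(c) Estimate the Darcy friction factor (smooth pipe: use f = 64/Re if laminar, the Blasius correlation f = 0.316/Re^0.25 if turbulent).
(a) Re = V·D/ν = 4.52·0.151/2.80e-04 = 2437.6
(b) Flow regime: transition (2300 ≤ Re ≤ 4000)
(c) Friction factor: f ≈ 0.04 (transitional regime, no simple correlation)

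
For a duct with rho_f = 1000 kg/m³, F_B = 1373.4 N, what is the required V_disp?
Formula: F_B = \rho_f g V_{disp}
Substituting knowns: 1373.4 = 1000·9.81·V_disp
Solving for V_disp: V_disp = 1373.4/(1000·9.81) = 0.14 m³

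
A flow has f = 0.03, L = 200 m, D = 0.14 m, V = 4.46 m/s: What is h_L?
Formula: h_L = f \frac{L}{D} \frac{V^2}{2g}
h_L = 0.03·(200/0.14)·4.46²/(2·9.81) = 43.45 m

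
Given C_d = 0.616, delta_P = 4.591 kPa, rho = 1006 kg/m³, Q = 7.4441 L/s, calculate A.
Formula: Q = C_d A \sqrt{\frac{2 \Delta P}{\rho}}
Substituting knowns: 7.4441 = 0.616·A·√(2·(4.591·1000)/1006)·1000
Solving for A: A = (7.4441/1000)/(0.616·√(2·(4.591·1000)/1006)) = 0.004 m²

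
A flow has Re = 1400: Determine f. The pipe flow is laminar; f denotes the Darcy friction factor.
Formula: f = \frac{64}{Re}
f = 64/1400 = 0.04571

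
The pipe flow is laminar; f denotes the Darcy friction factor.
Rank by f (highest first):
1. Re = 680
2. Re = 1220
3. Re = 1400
Case 1: f = 0.09412
Case 2: f = 0.05246
Case 3: f = 0.04571
Ranking (highest first): 1, 2, 3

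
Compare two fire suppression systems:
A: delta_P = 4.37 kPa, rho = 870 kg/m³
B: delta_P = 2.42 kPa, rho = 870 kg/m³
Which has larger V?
V(A) = 3.17 m/s, V(B) = 2.359 m/s. Answer: A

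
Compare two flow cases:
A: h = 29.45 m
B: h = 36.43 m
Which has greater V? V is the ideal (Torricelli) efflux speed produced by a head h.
V(A) = 24.04 m/s, V(B) = 26.73 m/s. Answer: B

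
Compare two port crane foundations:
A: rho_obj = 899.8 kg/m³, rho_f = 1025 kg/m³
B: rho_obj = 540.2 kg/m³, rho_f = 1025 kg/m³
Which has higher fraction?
fraction(A) = 0.8779, fraction(B) = 0.527. Answer: A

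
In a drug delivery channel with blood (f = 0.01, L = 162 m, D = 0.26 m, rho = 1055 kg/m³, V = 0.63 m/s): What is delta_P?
Formula: \Delta P = f \frac{L}{D} \frac{\rho V^2}{2}
delta_P = 0.01·(162/0.26)·0.5·1055·0.63²/1000 = 1.305 kPa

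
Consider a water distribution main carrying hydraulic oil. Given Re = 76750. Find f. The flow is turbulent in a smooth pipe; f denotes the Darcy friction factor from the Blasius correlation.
Formula: f = \frac{0.316}{Re^{0.25}}
f = 0.316/76750^0.25 = 0.01899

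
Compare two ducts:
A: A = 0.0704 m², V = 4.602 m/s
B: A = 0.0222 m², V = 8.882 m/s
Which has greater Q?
Q(A) = 324 L/s, Q(B) = 197.2 L/s. Answer: A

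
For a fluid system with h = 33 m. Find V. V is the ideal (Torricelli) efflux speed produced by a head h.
Formula: V = \sqrt{2 g h}
V = √(2·9.81·33) = 25.45 m/s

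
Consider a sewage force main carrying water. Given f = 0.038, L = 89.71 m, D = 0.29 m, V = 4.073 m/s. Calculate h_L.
Formula: h_L = f \frac{L}{D} \frac{V^2}{2g}
h_L = 0.038·(89.71/0.29)·4.073²/(2·9.81) = 9.939 m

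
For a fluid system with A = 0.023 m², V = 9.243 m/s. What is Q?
Formula: Q = A V
Q = 0.023·9.243·1000 = 212.6 L/s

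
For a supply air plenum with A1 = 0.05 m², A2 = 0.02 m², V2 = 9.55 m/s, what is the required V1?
Formula: V_2 = \frac{A_1 V_1}{A_2}
Substituting knowns: 9.55 = 0.05·V1/0.02
Solving for V1: V1 = 9.55·0.02/0.05 = 3.82 m/s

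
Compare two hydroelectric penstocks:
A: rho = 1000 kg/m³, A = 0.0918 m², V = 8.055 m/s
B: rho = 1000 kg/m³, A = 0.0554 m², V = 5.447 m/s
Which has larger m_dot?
m_dot(A) = 739.4 kg/s, m_dot(B) = 301.8 kg/s. Answer: A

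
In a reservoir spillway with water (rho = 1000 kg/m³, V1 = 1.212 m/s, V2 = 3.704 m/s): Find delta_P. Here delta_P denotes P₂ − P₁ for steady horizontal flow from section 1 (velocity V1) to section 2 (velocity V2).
Formula: \Delta P = \frac{1}{2} \rho (V_1^2 - V_2^2)
delta_P = 0.5·1000·(1.212² − 3.704²)/1000 = -6.125 kPa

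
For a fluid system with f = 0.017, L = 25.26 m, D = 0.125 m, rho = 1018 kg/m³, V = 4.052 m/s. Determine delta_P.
Formula: \Delta P = f \frac{L}{D} \frac{\rho V^2}{2}
delta_P = 0.017·(25.26/0.125)·0.5·1018·4.052²/1000 = 28.71 kPa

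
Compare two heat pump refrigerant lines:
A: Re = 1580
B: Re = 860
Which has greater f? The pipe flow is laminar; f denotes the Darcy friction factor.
f(A) = 0.04051, f(B) = 0.07442. Answer: B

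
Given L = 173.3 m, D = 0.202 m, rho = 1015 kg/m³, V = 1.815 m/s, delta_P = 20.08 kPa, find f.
Formula: \Delta P = f \frac{L}{D} \frac{\rho V^2}{2}
Substituting knowns: 20.08 = f·(173.3/0.202)·0.5·1015·1.815²/1000
Solving for f: f = (20.08·1000)/((173.3/0.202)·0.5·1015·1.815²) = 0.014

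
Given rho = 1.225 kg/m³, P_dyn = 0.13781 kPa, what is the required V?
Formula: P_{dyn} = \frac{1}{2} \rho V^2
Substituting knowns: 0.13781 = 0.5·1.225·V²/1000
Solving for V: V = √(2·(0.13781·1000)/1.225) = 15 m/s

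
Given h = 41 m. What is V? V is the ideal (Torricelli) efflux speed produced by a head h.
Formula: V = \sqrt{2 g h}
V = √(2·9.81·41) = 28.36 m/s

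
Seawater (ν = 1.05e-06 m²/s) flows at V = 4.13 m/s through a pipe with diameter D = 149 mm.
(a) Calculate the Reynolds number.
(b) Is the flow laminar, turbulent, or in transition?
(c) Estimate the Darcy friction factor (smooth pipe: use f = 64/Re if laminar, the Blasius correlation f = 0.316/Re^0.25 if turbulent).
(a) Re = V·D/ν = 4.13·0.149/1.05e-06 = 586070
(b) Flow regime: turbulent (Re > 4000)
(c) Friction factor: f = 0.316/Re^0.25 = 0.316/586070^0.25 = 0.01142 (Blasius is strictly valid for Re ≲ 1e5; used here as the smooth-pipe estimate the problem specifies)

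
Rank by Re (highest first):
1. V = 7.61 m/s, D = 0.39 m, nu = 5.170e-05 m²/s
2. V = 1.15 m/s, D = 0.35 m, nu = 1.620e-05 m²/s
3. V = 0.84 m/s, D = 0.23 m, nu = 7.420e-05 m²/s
Case 1: Re = 57406
Case 2: Re = 24846
Case 3: Re = 2604
Ranking (highest first): 1, 2, 3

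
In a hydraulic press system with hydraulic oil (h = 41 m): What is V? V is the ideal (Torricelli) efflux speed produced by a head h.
Formula: V = \sqrt{2 g h}
V = √(2·9.81·41) = 28.36 m/s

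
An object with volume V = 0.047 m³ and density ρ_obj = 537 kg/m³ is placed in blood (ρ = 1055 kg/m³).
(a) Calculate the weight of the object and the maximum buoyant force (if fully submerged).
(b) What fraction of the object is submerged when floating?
(a) W=rho_obj*g*V=537*9.81*0.047=247.6 N; F_B(max)=rho*g*V=1055*9.81*0.047=486.4 N
(b) Floating fraction=rho_obj/rho=537/1055=0.509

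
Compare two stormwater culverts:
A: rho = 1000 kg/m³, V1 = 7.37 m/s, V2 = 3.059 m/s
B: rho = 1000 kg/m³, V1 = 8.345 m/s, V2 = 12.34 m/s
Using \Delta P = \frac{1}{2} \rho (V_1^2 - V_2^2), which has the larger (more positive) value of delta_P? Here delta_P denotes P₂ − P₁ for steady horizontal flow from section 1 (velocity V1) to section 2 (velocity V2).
delta_P(A) = 22.48 kPa, delta_P(B) = -41.32 kPa. Answer: A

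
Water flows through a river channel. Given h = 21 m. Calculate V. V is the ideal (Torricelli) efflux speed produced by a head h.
Formula: V = \sqrt{2 g h}
V = √(2·9.81·21) = 20.3 m/s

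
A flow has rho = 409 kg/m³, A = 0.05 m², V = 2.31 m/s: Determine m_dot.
Formula: \dot{m} = \rho A V
m_dot = 409·0.05·2.31 = 47.24 kg/s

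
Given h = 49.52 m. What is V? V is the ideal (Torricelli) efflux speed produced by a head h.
Formula: V = \sqrt{2 g h}
V = √(2·9.81·49.52) = 31.17 m/s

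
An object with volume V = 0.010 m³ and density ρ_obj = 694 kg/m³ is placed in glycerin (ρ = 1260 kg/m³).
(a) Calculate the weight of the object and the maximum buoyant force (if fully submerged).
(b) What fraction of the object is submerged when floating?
(a) W=rho_obj*g*V=694*9.81*0.010=68.1 N; F_B(max)=rho*g*V=1260*9.81*0.010=123.6 N
(b) Floating fraction=rho_obj/rho=694/1260=0.551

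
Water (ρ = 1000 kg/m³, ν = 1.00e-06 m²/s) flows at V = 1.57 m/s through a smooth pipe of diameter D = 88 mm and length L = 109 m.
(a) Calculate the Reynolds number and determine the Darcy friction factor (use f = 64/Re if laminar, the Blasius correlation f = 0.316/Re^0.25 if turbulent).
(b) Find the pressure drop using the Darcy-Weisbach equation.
(a) Re = V·D/ν = 1.57·0.088/1.00e-06 = 138160 → turbulent (Re > 4000); f = 0.316/Re^0.25 = 0.316/138160^0.25 = 0.01639 (Blasius is strictly valid for Re ≲ 1e5; used here as the smooth-pipe estimate the problem specifies)
(b) Darcy-Weisbach: ΔP = f·(L/D)·½ρV²/1000 = 0.01639·(109/0.088)·½·1000·1.57²/1000 = 25.02 kPa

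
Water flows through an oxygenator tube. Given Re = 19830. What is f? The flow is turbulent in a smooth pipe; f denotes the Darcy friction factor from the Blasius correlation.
Formula: f = \frac{0.316}{Re^{0.25}}
f = 0.316/19830^0.25 = 0.02663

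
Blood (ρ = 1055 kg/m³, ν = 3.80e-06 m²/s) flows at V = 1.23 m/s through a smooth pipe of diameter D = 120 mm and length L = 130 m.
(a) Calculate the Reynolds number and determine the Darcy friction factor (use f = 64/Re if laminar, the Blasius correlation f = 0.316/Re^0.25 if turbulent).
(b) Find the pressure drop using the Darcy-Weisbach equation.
(a) Re = V·D/ν = 1.23·0.12/3.80e-06 = 38842 → turbulent (Re > 4000); f = 0.316/Re^0.25 = 0.316/38842^0.25 = 0.022509
(b) Darcy-Weisbach: ΔP = f·(L/D)·½ρV²/1000 = 0.022509·(130/0.120)·½·1055·1.23²/1000 = 19.46 kPa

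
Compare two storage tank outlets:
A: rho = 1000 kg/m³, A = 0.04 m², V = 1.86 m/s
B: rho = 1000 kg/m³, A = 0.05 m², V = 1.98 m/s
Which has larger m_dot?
m_dot(A) = 74.4 kg/s, m_dot(B) = 99 kg/s. Answer: B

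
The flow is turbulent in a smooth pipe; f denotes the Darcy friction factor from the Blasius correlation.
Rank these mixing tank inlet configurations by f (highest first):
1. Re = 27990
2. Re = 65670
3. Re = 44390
Case 1: f = 0.02443
Case 2: f = 0.01974
Case 3: f = 0.02177
Ranking (highest first): 1, 3, 2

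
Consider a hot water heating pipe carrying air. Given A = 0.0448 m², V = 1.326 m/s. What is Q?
Formula: Q = A V
Q = 0.0448·1.326·1000 = 59.4 L/s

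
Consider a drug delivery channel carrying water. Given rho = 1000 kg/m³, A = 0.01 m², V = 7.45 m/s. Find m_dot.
Formula: \dot{m} = \rho A V
m_dot = 1000·0.01·7.45 = 74.5 kg/s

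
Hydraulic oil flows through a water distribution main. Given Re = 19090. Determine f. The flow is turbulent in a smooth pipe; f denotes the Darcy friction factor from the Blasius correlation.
Formula: f = \frac{0.316}{Re^{0.25}}
f = 0.316/19090^0.25 = 0.02688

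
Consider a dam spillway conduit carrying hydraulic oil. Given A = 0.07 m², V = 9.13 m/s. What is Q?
Formula: Q = A V
Q = 0.07·9.13·1000 = 639.1 L/s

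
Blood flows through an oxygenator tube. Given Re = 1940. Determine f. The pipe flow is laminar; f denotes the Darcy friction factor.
Formula: f = \frac{64}{Re}
f = 64/1940 = 0.03299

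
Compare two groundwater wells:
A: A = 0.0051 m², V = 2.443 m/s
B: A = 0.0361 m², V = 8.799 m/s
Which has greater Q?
Q(A) = 12.46 L/s, Q(B) = 317.6 L/s. Answer: B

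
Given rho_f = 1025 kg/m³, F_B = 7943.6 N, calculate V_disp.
Formula: F_B = \rho_f g V_{disp}
Substituting knowns: 7943.6 = 1025·9.81·V_disp
Solving for V_disp: V_disp = 7943.6/(1025·9.81) = 0.79 m³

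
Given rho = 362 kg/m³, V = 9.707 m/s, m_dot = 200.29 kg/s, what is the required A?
Formula: \dot{m} = \rho A V
Substituting knowns: 200.29 = 362·A·9.707
Solving for A: A = 200.29/(362·9.707) = 0.057 m²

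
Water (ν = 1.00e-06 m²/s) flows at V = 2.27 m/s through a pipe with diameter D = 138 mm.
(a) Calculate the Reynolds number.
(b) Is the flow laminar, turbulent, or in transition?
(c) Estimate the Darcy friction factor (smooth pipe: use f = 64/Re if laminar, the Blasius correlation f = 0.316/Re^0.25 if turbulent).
(a) Re = V·D/ν = 2.27·0.138/1.00e-06 = 313260
(b) Flow regime: turbulent (Re > 4000)
(c) Friction factor: f = 0.316/Re^0.25 = 0.316/313260^0.25 = 0.01336 (Blasius is strictly valid for Re ≲ 1e5; used here as the smooth-pipe estimate the problem specifies)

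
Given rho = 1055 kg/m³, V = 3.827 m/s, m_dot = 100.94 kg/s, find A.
Formula: \dot{m} = \rho A V
Substituting knowns: 100.94 = 1055·A·3.827
Solving for A: A = 100.94/(1055·3.827) = 0.025 m²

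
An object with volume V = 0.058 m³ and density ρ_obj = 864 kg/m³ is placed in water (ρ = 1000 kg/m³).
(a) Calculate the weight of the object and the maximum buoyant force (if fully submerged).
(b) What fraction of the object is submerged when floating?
(a) W=rho_obj*g*V=864*9.81*0.058=491.6 N; F_B(max)=rho*g*V=1000*9.81*0.058=569.0 N
(b) Floating fraction=rho_obj/rho=864/1000=0.864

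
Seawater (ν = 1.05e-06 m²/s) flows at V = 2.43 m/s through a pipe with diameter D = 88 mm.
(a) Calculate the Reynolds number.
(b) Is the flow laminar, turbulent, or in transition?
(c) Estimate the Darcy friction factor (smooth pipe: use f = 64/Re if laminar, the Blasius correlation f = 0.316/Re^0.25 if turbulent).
(a) Re = V·D/ν = 2.43·0.088/1.05e-06 = 203660
(b) Flow regime: turbulent (Re > 4000)
(c) Friction factor: f = 0.316/Re^0.25 = 0.316/203660^0.25 = 0.01488 (Blasius is strictly valid for Re ≲ 1e5; used here as the smooth-pipe estimate the problem specifies)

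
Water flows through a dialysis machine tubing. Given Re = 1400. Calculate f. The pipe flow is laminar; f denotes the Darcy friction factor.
Formula: f = \frac{64}{Re}
f = 64/1400 = 0.04571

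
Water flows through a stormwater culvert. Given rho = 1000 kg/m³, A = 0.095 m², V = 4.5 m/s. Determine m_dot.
Formula: \dot{m} = \rho A V
m_dot = 1000·0.095·4.5 = 427.5 kg/s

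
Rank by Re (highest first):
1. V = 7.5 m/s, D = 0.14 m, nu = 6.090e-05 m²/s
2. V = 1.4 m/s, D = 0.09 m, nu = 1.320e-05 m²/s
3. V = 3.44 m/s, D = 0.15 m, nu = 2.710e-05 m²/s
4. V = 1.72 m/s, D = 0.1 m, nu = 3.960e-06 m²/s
Case 1: Re = 17241
Case 2: Re = 9545
Case 3: Re = 19041
Case 4: Re = 43434
Ranking (highest first): 4, 3, 1, 2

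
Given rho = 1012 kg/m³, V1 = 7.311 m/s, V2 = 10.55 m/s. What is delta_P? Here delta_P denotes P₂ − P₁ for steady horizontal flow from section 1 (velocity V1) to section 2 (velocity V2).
Formula: \Delta P = \frac{1}{2} \rho (V_1^2 - V_2^2)
delta_P = 0.5·1012·(7.311² − 10.55²)/1000 = -29.27 kPa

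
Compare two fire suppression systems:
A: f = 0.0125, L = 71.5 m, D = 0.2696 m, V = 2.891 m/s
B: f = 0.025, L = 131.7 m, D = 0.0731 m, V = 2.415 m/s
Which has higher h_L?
h_L(A) = 1.412 m, h_L(B) = 13.39 m. Answer: B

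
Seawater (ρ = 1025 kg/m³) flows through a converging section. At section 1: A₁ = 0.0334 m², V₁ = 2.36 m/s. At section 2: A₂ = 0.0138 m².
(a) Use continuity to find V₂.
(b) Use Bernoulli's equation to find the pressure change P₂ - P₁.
(a) Continuity: A₁V₁=A₂V₂ -> V₂=A₁V₁/A₂=0.0334*2.36/0.0138=5.71 m/s
(b) Bernoulli: P₂-P₁=0.5*rho*(V₁^2-V₂^2)/1000=0.5*1025*(2.36^2-5.71^2)/1000=-13.86 kPa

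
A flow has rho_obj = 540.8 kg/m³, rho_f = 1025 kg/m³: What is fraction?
Formula: f_{sub} = \frac{\rho_{obj}}{\rho_f}
fraction = 540.8/1025 = 0.5276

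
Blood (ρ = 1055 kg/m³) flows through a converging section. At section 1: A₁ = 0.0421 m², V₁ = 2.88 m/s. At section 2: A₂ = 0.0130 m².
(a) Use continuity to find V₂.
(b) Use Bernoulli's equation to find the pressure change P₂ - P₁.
(a) Continuity: A₁V₁=A₂V₂ -> V₂=A₁V₁/A₂=0.0421*2.88/0.0130=9.33 m/s
(b) Bernoulli: P₂-P₁=0.5*rho*(V₁^2-V₂^2)/1000=0.5*1055*(2.88^2-9.33^2)/1000=-41.54 kPa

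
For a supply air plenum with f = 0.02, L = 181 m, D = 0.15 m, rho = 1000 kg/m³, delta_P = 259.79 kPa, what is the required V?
Formula: \Delta P = f \frac{L}{D} \frac{\rho V^2}{2}
Substituting knowns: 259.79 = 0.02·(181/0.15)·0.5·1000·V²/1000
Solving for V: V = √((259.79·1000)/(0.02·(181/0.15)·0.5·1000)) = 4.64 m/s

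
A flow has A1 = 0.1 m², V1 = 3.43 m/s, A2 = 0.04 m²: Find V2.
Formula: V_2 = \frac{A_1 V_1}{A_2}
V2 = 0.1·3.43/0.04 = 8.575 m/s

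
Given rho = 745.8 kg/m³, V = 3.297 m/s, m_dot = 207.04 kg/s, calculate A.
Formula: \dot{m} = \rho A V
Substituting knowns: 207.04 = 745.8·A·3.297
Solving for A: A = 207.04/(745.8·3.297) = 0.0842 m²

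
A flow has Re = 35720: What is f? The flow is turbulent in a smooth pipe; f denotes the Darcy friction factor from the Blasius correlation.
Formula: f = \frac{0.316}{Re^{0.25}}
f = 0.316/35720^0.25 = 0.02299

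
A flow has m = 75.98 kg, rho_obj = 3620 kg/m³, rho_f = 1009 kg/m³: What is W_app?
Formula: W_{app} = mg\left(1 - \frac{\rho_f}{\rho_{obj}}\right)
W_app = 75.98·9.81·(1 − 1009/3620) = 537.6 N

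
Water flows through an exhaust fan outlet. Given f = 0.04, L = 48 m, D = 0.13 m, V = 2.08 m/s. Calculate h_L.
Formula: h_L = f \frac{L}{D} \frac{V^2}{2g}
h_L = 0.04·(48/0.13)·2.08²/(2·9.81) = 3.257 m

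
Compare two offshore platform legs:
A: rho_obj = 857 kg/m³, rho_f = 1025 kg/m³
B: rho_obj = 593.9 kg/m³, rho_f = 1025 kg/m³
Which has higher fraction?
fraction(A) = 0.8361, fraction(B) = 0.5794. Answer: A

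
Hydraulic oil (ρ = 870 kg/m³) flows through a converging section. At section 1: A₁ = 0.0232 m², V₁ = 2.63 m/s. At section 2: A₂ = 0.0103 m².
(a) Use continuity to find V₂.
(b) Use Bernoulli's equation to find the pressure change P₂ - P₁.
(a) Continuity: A₁V₁=A₂V₂ -> V₂=A₁V₁/A₂=0.0232*2.63/0.0103=5.92 m/s
(b) Bernoulli: P₂-P₁=0.5*rho*(V₁^2-V₂^2)/1000=0.5*870*(2.63^2-5.92^2)/1000=-12.24 kPa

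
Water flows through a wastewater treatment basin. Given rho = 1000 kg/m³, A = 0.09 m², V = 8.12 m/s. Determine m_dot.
Formula: \dot{m} = \rho A V
m_dot = 1000·0.09·8.12 = 730.8 kg/s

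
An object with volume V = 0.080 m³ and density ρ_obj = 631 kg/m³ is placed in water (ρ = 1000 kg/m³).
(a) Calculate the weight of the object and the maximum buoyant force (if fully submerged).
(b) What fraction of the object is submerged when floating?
(a) W=rho_obj*g*V=631*9.81*0.080=495.2 N; F_B(max)=rho*g*V=1000*9.81*0.080=784.8 N
(b) Floating fraction=rho_obj/rho=631/1000=0.631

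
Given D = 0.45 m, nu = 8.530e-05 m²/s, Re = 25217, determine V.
Formula: Re = \frac{V D}{\nu}
Substituting knowns: 25217 = V·0.45/8.530e-05
Solving for V: V = 25217·8.530e-05/0.45 = 4.78 m/s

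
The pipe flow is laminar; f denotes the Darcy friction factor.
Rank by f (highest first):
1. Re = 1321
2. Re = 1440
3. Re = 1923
Case 1: f = 0.04845
Case 2: f = 0.04444
Case 3: f = 0.03328
Ranking (highest first): 1, 2, 3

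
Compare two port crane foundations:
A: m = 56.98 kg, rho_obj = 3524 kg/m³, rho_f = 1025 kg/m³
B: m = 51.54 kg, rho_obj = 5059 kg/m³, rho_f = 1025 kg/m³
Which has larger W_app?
W_app(A) = 396.4 N, W_app(B) = 403.2 N. Answer: B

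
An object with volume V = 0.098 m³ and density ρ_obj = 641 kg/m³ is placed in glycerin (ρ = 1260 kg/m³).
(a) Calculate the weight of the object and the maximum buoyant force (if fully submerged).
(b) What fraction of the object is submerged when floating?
(a) W=rho_obj*g*V=641*9.81*0.098=616.2 N; F_B(max)=rho*g*V=1260*9.81*0.098=1211.3 N
(b) Floating fraction=rho_obj/rho=641/1260=0.509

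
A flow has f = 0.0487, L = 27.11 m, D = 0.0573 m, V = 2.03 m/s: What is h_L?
Formula: h_L = f \frac{L}{D} \frac{V^2}{2g}
h_L = 0.0487·(27.11/0.0573)·2.03²/(2·9.81) = 4.839 m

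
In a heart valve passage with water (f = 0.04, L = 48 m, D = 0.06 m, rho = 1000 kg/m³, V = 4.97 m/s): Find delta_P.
Formula: \Delta P = f \frac{L}{D} \frac{\rho V^2}{2}
delta_P = 0.04·(48/0.06)·0.5·1000·4.97²/1000 = 395.2 kPa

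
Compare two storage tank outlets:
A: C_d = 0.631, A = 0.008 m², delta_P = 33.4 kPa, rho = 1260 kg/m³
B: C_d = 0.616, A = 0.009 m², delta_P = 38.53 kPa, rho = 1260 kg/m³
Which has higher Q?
Q(A) = 36.76 L/s, Q(B) = 43.36 L/s. Answer: B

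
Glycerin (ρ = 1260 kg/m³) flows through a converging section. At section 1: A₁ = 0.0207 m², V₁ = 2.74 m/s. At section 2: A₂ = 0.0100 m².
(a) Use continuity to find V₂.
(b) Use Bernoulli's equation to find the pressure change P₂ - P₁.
(a) Continuity: A₁V₁=A₂V₂ -> V₂=A₁V₁/A₂=0.0207*2.74/0.0100=5.67 m/s
(b) Bernoulli: P₂-P₁=0.5*rho*(V₁^2-V₂^2)/1000=0.5*1260*(2.74^2-5.67^2)/1000=-15.52 kPa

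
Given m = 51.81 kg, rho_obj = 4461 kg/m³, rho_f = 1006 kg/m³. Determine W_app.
Formula: W_{app} = mg\left(1 - \frac{\rho_f}{\rho_{obj}}\right)
W_app = 51.81·9.81·(1 − 1006/4461) = 393.6 N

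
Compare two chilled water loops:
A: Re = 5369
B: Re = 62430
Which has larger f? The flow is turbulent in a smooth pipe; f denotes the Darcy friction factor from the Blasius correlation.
f(A) = 0.03692, f(B) = 0.01999. Answer: A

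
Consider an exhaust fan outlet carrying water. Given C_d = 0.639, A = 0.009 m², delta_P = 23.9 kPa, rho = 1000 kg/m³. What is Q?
Formula: Q = C_d A \sqrt{\frac{2 \Delta P}{\rho}}
Q = 0.639·0.009·√(2·(23.9·1000)/1000)·1000 = 39.76 L/s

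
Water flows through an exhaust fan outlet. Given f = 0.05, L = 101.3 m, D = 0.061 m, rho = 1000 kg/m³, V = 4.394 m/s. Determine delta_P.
Formula: \Delta P = f \frac{L}{D} \frac{\rho V^2}{2}
delta_P = 0.05·(101.3/0.061)·0.5·1000·4.394²/1000 = 801.6 kPa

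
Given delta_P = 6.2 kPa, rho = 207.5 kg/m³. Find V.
Formula: V = \sqrt{\frac{2 \Delta P}{\rho}}
V = √(2·(6.2·1000)/207.5) = 7.73 m/s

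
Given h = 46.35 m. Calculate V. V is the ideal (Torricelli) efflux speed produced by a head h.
Formula: V = \sqrt{2 g h}
V = √(2·9.81·46.35) = 30.16 m/s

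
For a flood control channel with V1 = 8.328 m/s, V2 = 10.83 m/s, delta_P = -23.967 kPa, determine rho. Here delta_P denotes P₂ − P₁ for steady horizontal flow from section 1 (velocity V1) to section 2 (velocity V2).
Formula: \Delta P = \frac{1}{2} \rho (V_1^2 - V_2^2)
Substituting knowns: -23.967 = 0.5·rho·(8.328² − 10.83²)/1000
Solving for rho: rho = 2·(-23.967·1000)/(8.328² − 10.83²) = 1000 kg/m³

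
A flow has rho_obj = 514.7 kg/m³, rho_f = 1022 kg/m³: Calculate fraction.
Formula: f_{sub} = \frac{\rho_{obj}}{\rho_f}
fraction = 514.7/1022 = 0.5036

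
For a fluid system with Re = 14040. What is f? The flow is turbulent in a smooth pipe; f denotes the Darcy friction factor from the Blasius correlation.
Formula: f = \frac{0.316}{Re^{0.25}}
f = 0.316/14040^0.25 = 0.02903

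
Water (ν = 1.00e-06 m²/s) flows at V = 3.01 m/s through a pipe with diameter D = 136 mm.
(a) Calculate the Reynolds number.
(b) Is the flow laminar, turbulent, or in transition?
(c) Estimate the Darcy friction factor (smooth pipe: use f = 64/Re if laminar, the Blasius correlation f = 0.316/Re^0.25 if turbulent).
(a) Re = V·D/ν = 3.01·0.136/1.00e-06 = 409360
(b) Flow regime: turbulent (Re > 4000)
(c) Friction factor: f = 0.316/Re^0.25 = 0.316/409360^0.25 = 0.01249 (Blasius is strictly valid for Re ≲ 1e5; used here as the smooth-pipe estimate the problem specifies)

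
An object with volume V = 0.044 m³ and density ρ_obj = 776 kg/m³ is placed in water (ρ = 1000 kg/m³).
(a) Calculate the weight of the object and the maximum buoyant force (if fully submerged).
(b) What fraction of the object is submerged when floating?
(a) W=rho_obj*g*V=776*9.81*0.044=335.0 N; F_B(max)=rho*g*V=1000*9.81*0.044=431.6 N
(b) Floating fraction=rho_obj/rho=776/1000=0.776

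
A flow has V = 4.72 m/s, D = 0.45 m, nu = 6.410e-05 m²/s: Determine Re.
Formula: Re = \frac{V D}{\nu}
Re = 4.72·0.45/6.410e-05 = 33136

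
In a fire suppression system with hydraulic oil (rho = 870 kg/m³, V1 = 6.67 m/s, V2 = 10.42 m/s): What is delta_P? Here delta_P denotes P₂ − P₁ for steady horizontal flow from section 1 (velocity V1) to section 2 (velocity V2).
Formula: \Delta P = \frac{1}{2} \rho (V_1^2 - V_2^2)
delta_P = 0.5·870·(6.67² − 10.42²)/1000 = -27.88 kPa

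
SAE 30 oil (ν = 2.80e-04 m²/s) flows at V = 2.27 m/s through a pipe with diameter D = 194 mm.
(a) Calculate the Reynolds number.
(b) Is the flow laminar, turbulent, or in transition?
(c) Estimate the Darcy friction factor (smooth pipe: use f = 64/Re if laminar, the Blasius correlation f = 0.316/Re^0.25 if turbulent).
(a) Re = V·D/ν = 2.27·0.194/2.80e-04 = 1572.8
(b) Flow regime: laminar (Re < 2300)
(c) Friction factor: f = 64/Re = 64/1572.8 = 0.04069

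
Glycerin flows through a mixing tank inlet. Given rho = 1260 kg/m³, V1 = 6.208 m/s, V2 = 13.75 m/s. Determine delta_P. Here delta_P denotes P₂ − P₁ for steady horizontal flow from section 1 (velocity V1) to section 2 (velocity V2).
Formula: \Delta P = \frac{1}{2} \rho (V_1^2 - V_2^2)
delta_P = 0.5·1260·(6.208² − 13.75²)/1000 = -94.83 kPa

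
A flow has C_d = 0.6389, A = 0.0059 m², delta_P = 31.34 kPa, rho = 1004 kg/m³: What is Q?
Formula: Q = C_d A \sqrt{\frac{2 \Delta P}{\rho}}
Q = 0.6389·0.0059·√(2·(31.34·1000)/1004)·1000 = 29.78 L/s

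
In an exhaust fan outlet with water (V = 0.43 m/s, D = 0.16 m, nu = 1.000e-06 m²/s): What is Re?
Formula: Re = \frac{V D}{\nu}
Re = 0.43·0.16/1.000e-06 = 68800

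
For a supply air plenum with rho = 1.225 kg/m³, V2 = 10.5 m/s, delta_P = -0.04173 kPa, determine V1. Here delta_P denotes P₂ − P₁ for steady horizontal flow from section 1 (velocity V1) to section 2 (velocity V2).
Formula: \Delta P = \frac{1}{2} \rho (V_1^2 - V_2^2)
Substituting knowns: -0.04173 = 0.5·1.225·(V1² − 10.5²)/1000
Solving for V1: V1 = √(10.5² + 2·(-0.04173·1000)/1.225) = 6.49 m/s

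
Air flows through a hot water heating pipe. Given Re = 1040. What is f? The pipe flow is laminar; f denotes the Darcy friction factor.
Formula: f = \frac{64}{Re}
f = 64/1040 = 0.06154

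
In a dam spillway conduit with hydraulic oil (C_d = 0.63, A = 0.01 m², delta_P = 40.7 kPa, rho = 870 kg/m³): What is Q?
Formula: Q = C_d A \sqrt{\frac{2 \Delta P}{\rho}}
Q = 0.63·0.01·√(2·(40.7·1000)/870)·1000 = 60.94 L/s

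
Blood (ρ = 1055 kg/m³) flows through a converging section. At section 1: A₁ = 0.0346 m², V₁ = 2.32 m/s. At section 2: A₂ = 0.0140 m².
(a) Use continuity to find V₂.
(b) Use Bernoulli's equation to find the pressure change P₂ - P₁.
(a) Continuity: A₁V₁=A₂V₂ -> V₂=A₁V₁/A₂=0.0346*2.32/0.0140=5.73 m/s
(b) Bernoulli: P₂-P₁=0.5*rho*(V₁^2-V₂^2)/1000=0.5*1055*(2.32^2-5.73^2)/1000=-14.48 kPa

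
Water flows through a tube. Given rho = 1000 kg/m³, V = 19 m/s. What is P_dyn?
Formula: P_{dyn} = \frac{1}{2} \rho V^2
P_dyn = 0.5·1000·19²/1000 = 180.5 kPa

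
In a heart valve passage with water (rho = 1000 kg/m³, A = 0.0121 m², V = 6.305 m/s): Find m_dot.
Formula: \dot{m} = \rho A V
m_dot = 1000·0.0121·6.305 = 76.29 kg/s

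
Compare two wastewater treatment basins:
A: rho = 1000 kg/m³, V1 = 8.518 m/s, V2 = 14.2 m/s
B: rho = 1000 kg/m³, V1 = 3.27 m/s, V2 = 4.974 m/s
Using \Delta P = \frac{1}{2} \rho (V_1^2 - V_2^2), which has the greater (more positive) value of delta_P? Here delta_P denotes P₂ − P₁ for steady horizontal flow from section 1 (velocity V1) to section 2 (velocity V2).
delta_P(A) = -64.54 kPa, delta_P(B) = -7.024 kPa. Answer: B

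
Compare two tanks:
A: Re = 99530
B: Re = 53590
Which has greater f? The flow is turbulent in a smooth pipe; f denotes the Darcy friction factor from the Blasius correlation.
f(A) = 0.01779, f(B) = 0.02077. Answer: B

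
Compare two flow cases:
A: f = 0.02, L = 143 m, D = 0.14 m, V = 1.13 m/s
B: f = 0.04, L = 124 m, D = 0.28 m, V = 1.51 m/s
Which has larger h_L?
h_L(A) = 1.33 m, h_L(B) = 2.059 m. Answer: B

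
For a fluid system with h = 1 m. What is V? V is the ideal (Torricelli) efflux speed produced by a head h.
Formula: V = \sqrt{2 g h}
V = √(2·9.81·1) = 4.429 m/s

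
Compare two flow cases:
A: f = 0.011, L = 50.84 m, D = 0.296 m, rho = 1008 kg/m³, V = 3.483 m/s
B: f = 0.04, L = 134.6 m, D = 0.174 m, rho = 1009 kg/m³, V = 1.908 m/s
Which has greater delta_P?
delta_P(A) = 11.55 kPa, delta_P(B) = 56.83 kPa. Answer: B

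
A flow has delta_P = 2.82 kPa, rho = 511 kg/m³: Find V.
Formula: V = \sqrt{\frac{2 \Delta P}{\rho}}
V = √(2·(2.82·1000)/511) = 3.322 m/s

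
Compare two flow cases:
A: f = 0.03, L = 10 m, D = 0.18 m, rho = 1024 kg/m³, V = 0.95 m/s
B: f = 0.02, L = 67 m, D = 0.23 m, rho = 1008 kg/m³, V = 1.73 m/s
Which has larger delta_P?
delta_P(A) = 0.7701 kPa, delta_P(B) = 8.788 kPa. Answer: B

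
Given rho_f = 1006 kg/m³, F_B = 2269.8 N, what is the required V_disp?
Formula: F_B = \rho_f g V_{disp}
Substituting knowns: 2269.8 = 1006·9.81·V_disp
Solving for V_disp: V_disp = 2269.8/(1006·9.81) = 0.23 m³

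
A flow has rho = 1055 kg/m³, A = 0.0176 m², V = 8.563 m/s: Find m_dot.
Formula: \dot{m} = \rho A V
m_dot = 1055·0.0176·8.563 = 159 kg/s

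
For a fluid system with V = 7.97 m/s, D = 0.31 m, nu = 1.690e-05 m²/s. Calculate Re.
Formula: Re = \frac{V D}{\nu}
Re = 7.97·0.31/1.690e-05 = 146195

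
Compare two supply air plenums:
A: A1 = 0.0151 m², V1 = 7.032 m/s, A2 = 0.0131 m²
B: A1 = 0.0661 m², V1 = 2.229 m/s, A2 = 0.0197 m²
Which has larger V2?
V2(A) = 8.106 m/s, V2(B) = 7.479 m/s. Answer: A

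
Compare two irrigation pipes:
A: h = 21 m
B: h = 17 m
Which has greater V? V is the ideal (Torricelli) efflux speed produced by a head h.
V(A) = 20.3 m/s, V(B) = 18.26 m/s. Answer: A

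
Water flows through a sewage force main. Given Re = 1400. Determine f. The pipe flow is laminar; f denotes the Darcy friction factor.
Formula: f = \frac{64}{Re}
f = 64/1400 = 0.04571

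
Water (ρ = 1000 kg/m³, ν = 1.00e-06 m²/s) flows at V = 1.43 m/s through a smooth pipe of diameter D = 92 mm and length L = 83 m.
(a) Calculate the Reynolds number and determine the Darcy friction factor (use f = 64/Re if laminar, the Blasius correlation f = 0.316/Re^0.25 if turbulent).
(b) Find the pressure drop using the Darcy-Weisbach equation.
(a) Re = V·D/ν = 1.43·0.092/1.00e-06 = 131560 → turbulent (Re > 4000); f = 0.316/Re^0.25 = 0.316/131560^0.25 = 0.016592 (Blasius is strictly valid for Re ≲ 1e5; used here as the smooth-pipe estimate the problem specifies)
(b) Darcy-Weisbach: ΔP = f·(L/D)·½ρV²/1000 = 0.016592·(83/0.092)·½·1000·1.43²/1000 = 15.3 kPa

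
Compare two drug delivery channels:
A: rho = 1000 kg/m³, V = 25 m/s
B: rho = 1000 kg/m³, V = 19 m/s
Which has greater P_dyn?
P_dyn(A) = 312.5 kPa, P_dyn(B) = 180.5 kPa. Answer: A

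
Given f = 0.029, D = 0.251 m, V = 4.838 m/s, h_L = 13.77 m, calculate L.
Formula: h_L = f \frac{L}{D} \frac{V^2}{2g}
Substituting knowns: 13.77 = 0.029·(L/0.251)·4.838²/(2·9.81)
Solving for L: L = 13.77·2·9.81·0.251/(0.029·4.838²) = 99.9 m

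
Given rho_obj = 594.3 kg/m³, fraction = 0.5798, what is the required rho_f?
Formula: f_{sub} = \frac{\rho_{obj}}{\rho_f}
Substituting knowns: 0.5798 = 594.3/rho_f
Solving for rho_f: rho_f = 594.3/0.5798 = 1025 kg/m³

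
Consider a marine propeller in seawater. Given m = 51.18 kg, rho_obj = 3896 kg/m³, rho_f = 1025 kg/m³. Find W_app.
Formula: W_{app} = mg\left(1 - \frac{\rho_f}{\rho_{obj}}\right)
W_app = 51.18·9.81·(1 − 1025/3896) = 370 N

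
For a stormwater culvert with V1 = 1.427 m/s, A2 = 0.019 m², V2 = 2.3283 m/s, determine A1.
Formula: V_2 = \frac{A_1 V_1}{A_2}
Substituting knowns: 2.3283 = A1·1.427/0.019
Solving for A1: A1 = 2.3283·0.019/1.427 = 0.031 m²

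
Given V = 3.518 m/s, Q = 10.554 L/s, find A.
Formula: Q = A V
Substituting knowns: 10.554 = A·3.518·1000
Solving for A: A = (10.554/1000)/3.518 = 0.003 m²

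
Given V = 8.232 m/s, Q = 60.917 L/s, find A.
Formula: Q = A V
Substituting knowns: 60.917 = A·8.232·1000
Solving for A: A = (60.917/1000)/8.232 = 0.0074 m²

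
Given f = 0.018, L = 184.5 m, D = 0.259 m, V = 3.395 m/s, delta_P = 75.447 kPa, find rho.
Formula: \Delta P = f \frac{L}{D} \frac{\rho V^2}{2}
Substituting knowns: 75.447 = 0.018·(184.5/0.259)·0.5·rho·3.395²/1000
Solving for rho: rho = (75.447·1000)/(0.018·(184.5/0.259)·0.5·3.395²) = 1021 kg/m³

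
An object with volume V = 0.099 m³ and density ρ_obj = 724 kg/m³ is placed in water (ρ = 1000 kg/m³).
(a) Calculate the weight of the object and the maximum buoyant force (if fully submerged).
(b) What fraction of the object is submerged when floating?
(a) W=rho_obj*g*V=724*9.81*0.099=703.1 N; F_B(max)=rho*g*V=1000*9.81*0.099=971.2 N
(b) Floating fraction=rho_obj/rho=724/1000=0.724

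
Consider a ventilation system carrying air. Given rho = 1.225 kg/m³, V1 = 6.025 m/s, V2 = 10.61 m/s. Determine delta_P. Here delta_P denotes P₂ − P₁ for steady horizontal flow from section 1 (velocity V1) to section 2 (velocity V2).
Formula: \Delta P = \frac{1}{2} \rho (V_1^2 - V_2^2)
delta_P = 0.5·1.225·(6.025² − 10.61²)/1000 = -0.04672 kPa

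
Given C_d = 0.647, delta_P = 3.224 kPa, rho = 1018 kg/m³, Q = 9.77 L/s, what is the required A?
Formula: Q = C_d A \sqrt{\frac{2 \Delta P}{\rho}}
Substituting knowns: 9.77 = 0.647·A·√(2·(3.224·1000)/1018)·1000
Solving for A: A = (9.77/1000)/(0.647·√(2·(3.224·1000)/1018)) = 0.006 m²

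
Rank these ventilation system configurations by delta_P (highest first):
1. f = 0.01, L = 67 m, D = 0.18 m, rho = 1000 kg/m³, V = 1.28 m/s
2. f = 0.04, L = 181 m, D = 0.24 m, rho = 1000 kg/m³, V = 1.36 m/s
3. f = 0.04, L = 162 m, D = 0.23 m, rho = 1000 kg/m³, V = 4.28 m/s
Case 1: delta_P = 3.049 kPa
Case 2: delta_P = 27.9 kPa
Case 3: delta_P = 258.1 kPa
Ranking (highest first): 3, 2, 1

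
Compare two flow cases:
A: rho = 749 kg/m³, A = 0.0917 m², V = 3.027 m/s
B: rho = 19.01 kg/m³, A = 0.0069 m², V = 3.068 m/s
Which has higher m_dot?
m_dot(A) = 207.9 kg/s, m_dot(B) = 0.4024 kg/s. Answer: A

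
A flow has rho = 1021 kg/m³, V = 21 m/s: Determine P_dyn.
Formula: P_{dyn} = \frac{1}{2} \rho V^2
P_dyn = 0.5·1021·21²/1000 = 225.1 kPa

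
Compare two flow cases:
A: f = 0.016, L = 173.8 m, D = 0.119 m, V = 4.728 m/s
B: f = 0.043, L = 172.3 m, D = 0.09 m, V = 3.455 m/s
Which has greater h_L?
h_L(A) = 26.62 m, h_L(B) = 50.09 m. Answer: B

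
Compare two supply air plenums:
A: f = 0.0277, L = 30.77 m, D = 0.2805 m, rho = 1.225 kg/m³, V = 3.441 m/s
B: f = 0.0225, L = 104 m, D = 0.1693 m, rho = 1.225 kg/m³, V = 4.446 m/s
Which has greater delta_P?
delta_P(A) = 0.02204 kPa, delta_P(B) = 0.1673 kPa. Answer: B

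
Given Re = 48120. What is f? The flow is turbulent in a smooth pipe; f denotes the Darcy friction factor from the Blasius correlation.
Formula: f = \frac{0.316}{Re^{0.25}}
f = 0.316/48120^0.25 = 0.02134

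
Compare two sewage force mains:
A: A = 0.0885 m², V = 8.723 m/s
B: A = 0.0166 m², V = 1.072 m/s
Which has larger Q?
Q(A) = 772 L/s, Q(B) = 17.8 L/s. Answer: A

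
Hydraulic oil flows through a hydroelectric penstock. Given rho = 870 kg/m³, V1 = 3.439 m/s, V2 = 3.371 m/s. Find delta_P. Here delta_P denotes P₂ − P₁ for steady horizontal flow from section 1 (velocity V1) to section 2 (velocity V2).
Formula: \Delta P = \frac{1}{2} \rho (V_1^2 - V_2^2)
delta_P = 0.5·870·(3.439² − 3.371²)/1000 = 0.2014 kPa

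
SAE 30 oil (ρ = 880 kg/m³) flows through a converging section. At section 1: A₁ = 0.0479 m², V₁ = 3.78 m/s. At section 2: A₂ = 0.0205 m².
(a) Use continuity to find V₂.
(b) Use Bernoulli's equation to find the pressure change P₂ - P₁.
(a) Continuity: A₁V₁=A₂V₂ -> V₂=A₁V₁/A₂=0.0479*3.78/0.0205=8.83 m/s
(b) Bernoulli: P₂-P₁=0.5*rho*(V₁^2-V₂^2)/1000=0.5*880*(3.78^2-8.83^2)/1000=-28.02 kPa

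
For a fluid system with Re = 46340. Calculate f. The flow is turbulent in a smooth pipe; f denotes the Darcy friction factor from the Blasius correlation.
Formula: f = \frac{0.316}{Re^{0.25}}
f = 0.316/46340^0.25 = 0.02154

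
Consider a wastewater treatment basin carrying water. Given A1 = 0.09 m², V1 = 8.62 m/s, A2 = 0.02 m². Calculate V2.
Formula: V_2 = \frac{A_1 V_1}{A_2}
V2 = 0.09·8.62/0.02 = 38.79 m/s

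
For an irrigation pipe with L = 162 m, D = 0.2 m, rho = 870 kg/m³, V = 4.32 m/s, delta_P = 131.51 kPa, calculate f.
Formula: \Delta P = f \frac{L}{D} \frac{\rho V^2}{2}
Substituting knowns: 131.51 = f·(162/0.2)·0.5·870·4.32²/1000
Solving for f: f = (131.51·1000)/((162/0.2)·0.5·870·4.32²) = 0.02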